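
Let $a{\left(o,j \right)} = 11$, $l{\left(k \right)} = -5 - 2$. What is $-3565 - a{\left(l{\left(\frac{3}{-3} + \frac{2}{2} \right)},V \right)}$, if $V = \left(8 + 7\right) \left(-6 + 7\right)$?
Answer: $-3576$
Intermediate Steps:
$l{\left(k \right)} = -7$ ($l{\left(k \right)} = -5 - 2 = -7$)
$V = 15$ ($V = 15 \cdot 1 = 15$)
$-3565 - a{\left(l{\left(\frac{3}{-3} + \frac{2}{2} \right)},V \right)} = -3565 - 11 = -3576$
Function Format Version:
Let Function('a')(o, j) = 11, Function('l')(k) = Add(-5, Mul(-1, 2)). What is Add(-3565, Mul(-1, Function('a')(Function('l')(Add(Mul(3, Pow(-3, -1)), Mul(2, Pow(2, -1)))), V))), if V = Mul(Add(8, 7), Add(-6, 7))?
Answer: -3576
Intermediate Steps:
Function('l')(k) = -7 (Function('l')(k) = Add(-5, -2) = -7)
V = 15 (V = Mul(15, 1) = 15)
Add(-3565, Mul(-1, Function('a')(Function('l')(Add(Mul(3, Pow(-3, -1)), Mul(2, Pow(2, -1)))), V))) = Add(-3565, Mul(-1, 11)) = Add(-3565, -11) = -3576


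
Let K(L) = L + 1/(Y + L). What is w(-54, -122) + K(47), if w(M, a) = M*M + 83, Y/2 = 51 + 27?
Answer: 618339/203 ≈ 3046.0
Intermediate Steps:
Y = 156 (Y = 2*(51 + 27) = 2*78 = 156)
K(L) = L + 1/(156 + L)
w(M, a) = 83 + M² (w(M, a) = M² + 83 = 83 + M²)
w(-54, -122) + K(47) = (83 + (-54)²) + (1 + 47² + 156*47)/(156 + 47) = (83 + 2916) + (1 + 2209 + 7332)/203 = 2999 + (1/203)*9542 = 2999 + 9542/203 = 618339/203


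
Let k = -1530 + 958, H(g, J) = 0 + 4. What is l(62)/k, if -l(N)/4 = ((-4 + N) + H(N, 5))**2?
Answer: 3844/143 ≈ 26.881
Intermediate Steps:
H(g, J) = 4
k = -572
l(N) = -4*N**2 (l(N) = -4*((-4 + N) + 4)**2 = -4*N**2)
l(62)/k = -4*62**2/(-572) = -4*3844*(-1/572) = -15376*(-1/572) = 3844/143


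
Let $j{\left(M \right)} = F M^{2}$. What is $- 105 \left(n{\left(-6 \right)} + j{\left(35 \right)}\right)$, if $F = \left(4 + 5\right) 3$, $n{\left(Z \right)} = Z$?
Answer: $-3472245$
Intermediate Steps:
$F = 27$ ($F = 9 \cdot 3 = 27$)
$j{\left(M \right)} = 27 M^{2}$
$- 105 \left(n{\left(-6 \right)} + j{\left(35 \right)}\right) = - 105 \left(-6 + 27 \cdot 35^{2}\right) = - 105 \left(-6 + 27 \cdot 1225\right) = - 105 \left(-6 + 33075\right) = \left(-105\right) 33069 = -3472245$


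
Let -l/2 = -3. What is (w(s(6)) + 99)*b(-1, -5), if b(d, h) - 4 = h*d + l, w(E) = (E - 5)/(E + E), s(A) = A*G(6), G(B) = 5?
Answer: 5965/4 ≈ 1491.3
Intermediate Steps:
l = 6 (l = -2*(-3) = 6)
s(A) = 5*A (s(A) = A*5 = 5*A)
w(E) = (-5 + E)/(2*E) (w(E) = (-5 + E)/((2*E)) = (-5 + E)*(1/(2*E)) = (-5 + E)/(2*E))
b(d, h) = 10 + d*h (b(d, h) = 4 + (h*d + 6) = 4 + (d*h + 6) = 4 + (6 + d*h) = 10 + d*h)
(w(s(6)) + 99)*b(-1, -5) = ((-5 + 5*6)/(2*((5*6))) + 99)*(10 - 1*(-5)) = ((1/2)*(-5 + 30)/30 + 99)*(10 + 5) = ((1/2)*(1/30)*25 + 99)*15 = (5/12 + 99)*15 = (1193/12)*15 = 5965/4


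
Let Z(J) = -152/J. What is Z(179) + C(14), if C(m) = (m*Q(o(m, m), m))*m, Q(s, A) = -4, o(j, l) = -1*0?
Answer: -140488/179 ≈ -784.85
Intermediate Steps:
o(j, l) = 0
C(m) = -4*m**2 (C(m) = (m*(-4))*m = (-4*m)*m = -4*m**2)
Z(179) + C(14) = -152/179 - 4*14**2 = -152*1/179 - 4*196 = -152/179 - 784 = -140488/179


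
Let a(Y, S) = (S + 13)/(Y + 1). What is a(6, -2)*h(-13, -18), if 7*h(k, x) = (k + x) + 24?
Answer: -11/7 ≈ -1.5714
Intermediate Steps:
h(k, x) = 24/7 + k/7 + x/7 (h(k, x) = ((k + x) + 24)/7 = (24 + k + x)/7 = 24/7 + k/7 + x/7)
a(Y, S) = (13 + S)/(1 + Y)
a(6, -2)*h(-13, -18) = ((13 - 2)/(1 + 6))*(24/7 + (⅐)*(-13) + (⅐)*(-18)) = (11/7)*(24/7 - 13/7 - 18/7) = ((⅐)*11)*(-1) = (11/7)*(-1) = -11/7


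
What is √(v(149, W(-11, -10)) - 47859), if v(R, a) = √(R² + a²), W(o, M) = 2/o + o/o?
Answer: √(-5790939 + 1991*√82)/11 ≈ 218.43*I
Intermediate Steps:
W(o, M) = 1 + 2/o (W(o, M) = 2/o + 1 = 1 + 2/o)
√(v(149, W(-11, -10)) - 47859) = √(√(149² + ((2 - 11)/(-11))²) - 47859) = √(√(22201 + (-1/11*(-9))²) - 47859) = √(√(22201 + (9/11)²) - 47859) = √(√(22201 + 81/121) - 47859) = √(√(2686402/121) - 47859) = √(181*√82/11 - 47859) = √(-47859 + 181*√82/11)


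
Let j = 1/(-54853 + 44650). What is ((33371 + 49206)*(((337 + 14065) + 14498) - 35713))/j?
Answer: 5740178221503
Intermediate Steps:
j = -1/10203 (j = 1/(-10203) = -1/10203 ≈ -9.8010e-5)
((33371 + 49206)*(((337 + 14065) + 14498) - 35713))/j = ((33371 + 49206)*(((337 + 14065) + 14498) - 35713))/(-1/10203) = (82577*((14402 + 14498) - 35713))*(-10203) = (82577*(28900 - 35713))*(-10203) = (82577*(-6813))*(-10203) = -562597101*(-10203) = 5740178221503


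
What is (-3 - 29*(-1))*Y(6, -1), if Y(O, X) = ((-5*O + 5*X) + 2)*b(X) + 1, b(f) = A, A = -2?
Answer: 1742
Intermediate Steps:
b(f) = -2
Y(O, X) = -3 - 10*X + 10*O (Y(O, X) = ((-5*O + 5*X) + 2)*(-2) + 1 = (2 - 5*O + 5*X)*(-2) + 1 = (-4 - 10*X + 10*O) + 1 = -3 - 10*X + 10*O)
(-3 - 29*(-1))*Y(6, -1) = (-3 - 29*(-1))*(-3 - 10*(-1) + 10*6) = (-3 + 29)*(-3 + 10 + 60) = 26*67 = 1742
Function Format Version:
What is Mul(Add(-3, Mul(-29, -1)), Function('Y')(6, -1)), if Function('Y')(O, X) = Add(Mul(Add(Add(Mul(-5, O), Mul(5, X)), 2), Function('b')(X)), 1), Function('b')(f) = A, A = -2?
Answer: 1742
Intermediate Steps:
Function('b')(f) = -2
Function('Y')(O, X) = Add(-3, Mul(-10, X), Mul(10, O)) (Function('Y')(O, X) = Add(Mul(Add(Add(Mul(-5, O), Mul(5, X)), 2), -2), 1) = Add(Mul(Add(2, Mul(-5, O), Mul(5, X)), -2), 1) = Add(Add(-4, Mul(-10, X), Mul(10, O)), 1) = Add(-3, Mul(-10, X), Mul(10, O)))
Mul(Add(-3, Mul(-29, -1)), Function('Y')(6, -1)) = Mul(Add(-3, Mul(-29, -1)), Add(-3, Mul(-10, -1), Mul(10, 6))) = Mul(Add(-3, 29), Add(-3, 10, 60)) = Mul(26, 67) = 1742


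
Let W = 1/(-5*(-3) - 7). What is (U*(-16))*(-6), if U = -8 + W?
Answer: -756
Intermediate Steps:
W = ⅛ (W = 1/(15 - 7) = 1/8 = ⅛ ≈ 0.12500)
U = -63/8 (U = -8 + ⅛ = -63/8 ≈ -7.8750)
(U*(-16))*(-6) = -63/8*(-16)*(-6) = 126*(-6) = -756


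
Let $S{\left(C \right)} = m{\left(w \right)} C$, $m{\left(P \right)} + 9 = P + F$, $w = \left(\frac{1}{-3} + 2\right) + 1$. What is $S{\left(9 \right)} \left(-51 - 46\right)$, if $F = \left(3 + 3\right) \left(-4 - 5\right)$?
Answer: $52671$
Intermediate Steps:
$F = -54$ ($F = 6 \left(-9\right) = -54$)
$w = \frac{8}{3}$ ($w = \left(- \frac{1}{3} + 2\right) + 1 = \frac{5}{3} + 1 = \frac{8}{3} \approx 2.6667$)
$m{\left(P \right)} = -63 + P$ ($m{\left(P \right)} = -9 + \left(P - 54\right) = -9 + \left(-54 + P\right) = -63 + P$)
$S{\left(C \right)} = - \frac{181 C}{3}$ ($S{\left(C \right)} = \left(-63 + \frac{8}{3}\right) C = - \frac{181 C}{3}$)
$S{\left(9 \right)} \left(-51 - 46\right) = \left(- \frac{181}{3}\right) 9 \left(-51 - 46\right) = \left(-543\right) \left(-97\right) = 52671$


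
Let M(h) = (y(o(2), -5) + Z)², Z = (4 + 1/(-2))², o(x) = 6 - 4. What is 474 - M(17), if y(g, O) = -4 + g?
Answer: 5903/16 ≈ 368.94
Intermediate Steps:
o(x) = 2
Z = 49/4 (Z = (4 - ½)² = (7/2)² = 49/4 ≈ 12.250)
M(h) = 1681/16 (M(h) = ((-4 + 2) + 49/4)² = (-2 + 49/4)² = (41/4)² = 1681/16)
474 - M(17) = 474 - 1*1681/16 = 474 - 1681/16 = 5903/16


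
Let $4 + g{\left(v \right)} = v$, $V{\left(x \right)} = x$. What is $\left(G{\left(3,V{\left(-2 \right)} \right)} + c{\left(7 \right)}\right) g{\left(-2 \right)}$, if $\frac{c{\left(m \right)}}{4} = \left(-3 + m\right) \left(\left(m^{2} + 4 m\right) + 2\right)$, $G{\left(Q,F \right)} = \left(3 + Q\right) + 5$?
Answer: $-7650$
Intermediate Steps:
$G{\left(Q,F \right)} = 8 + Q$
$g{\left(v \right)} = -4 + v$
$c{\left(m \right)} = 4 \left(-3 + m\right) \left(2 + m^{2} + 4 m\right)$ ($c{\left(m \right)} = 4 \left(-3 + m\right) \left(\left(m^{2} + 4 m\right) + 2\right) = 4 \left(-3 + m\right) \left(2 + m^{2} + 4 m\right)$)
$\left(G{\left(3,V{\left(-2 \right)} \right)} + c{\left(7 \right)}\right) g{\left(-2 \right)} = \left(\left(8 + 3\right) + \left(-24 - 280 + 4 \cdot 7^{2} + 4 \cdot 7^{3}\right)\right) \left(-4 - 2\right) = \left(11 + \left(-24 - 280 + 4 \cdot 49 + 4 \cdot 343\right)\right) \left(-6\right) = \left(11 + \left(-24 - 280 + 196 + 1372\right)\right) \left(-6\right) = \left(11 + 1264\right) \left(-6\right) = 1275 \left(-6\right) = -7650$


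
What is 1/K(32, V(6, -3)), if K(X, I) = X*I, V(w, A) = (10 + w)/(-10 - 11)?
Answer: -21/512 ≈ -0.041016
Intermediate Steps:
V(w, A) = -10/21 - w/21 (V(w, A) = (10 + w)/(-21) = (10 + w)*(-1/21) = -10/21 - w/21)
K(X, I) = I*X
1/K(32, V(6, -3)) = 1/((-10/21 - 1/21*6)*32) = 1/((-10/21 - 2/7)*32) = 1/(-16/21*32) = 1/(-512/21) = -21/512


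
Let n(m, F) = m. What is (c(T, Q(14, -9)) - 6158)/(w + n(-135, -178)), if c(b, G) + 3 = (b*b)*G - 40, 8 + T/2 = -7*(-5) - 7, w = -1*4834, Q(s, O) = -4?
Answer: 12601/4969 ≈ 2.5359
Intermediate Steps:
w = -4834
T = 40 (T = -16 + 2*(-7*(-5) - 7) = -16 + 2*(35 - 7) = -16 + 2*28 = -16 + 56 = 40)
c(b, G) = -43 + G*b² (c(b, G) = -3 + ((b*b)*G - 40) = -3 + (b²*G - 40) = -3 + (G*b² - 40) = -3 + (-40 + G*b²) = -43 + G*b²)
(c(T, Q(14, -9)) - 6158)/(w + n(-135, -178)) = ((-43 - 4*40²) - 6158)/(-4834 - 135) = ((-43 - 4*1600) - 6158)/(-4969) = ((-43 - 6400) - 6158)*(-1/4969) = (-6443 - 6158)*(-1/4969) = -12601*(-1/4969) = 12601/4969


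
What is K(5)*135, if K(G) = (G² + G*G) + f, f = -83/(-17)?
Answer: 125955/17 ≈ 7409.1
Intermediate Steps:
f = 83/17 (f = -83*(-1/17) = 83/17 ≈ 4.8824)
K(G) = 83/17 + 2*G² (K(G) = (G² + G*G) + 83/17 = (G² + G²) + 83/17 = 2*G² + 83/17 = 83/17 + 2*G²)
K(5)*135 = (83/17 + 2*5²)*135 = (83/17 + 2*25)*135 = (83/17 + 50)*135 = (933/17)*135 = 125955/17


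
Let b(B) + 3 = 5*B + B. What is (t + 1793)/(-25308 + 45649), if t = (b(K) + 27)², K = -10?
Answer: 3089/20341 ≈ 0.15186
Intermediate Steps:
b(B) = -3 + 6*B (b(B) = -3 + (5*B + B) = -3 + 6*B)
t = 1296 (t = ((-3 + 6*(-10)) + 27)² = ((-3 - 60) + 27)² = (-63 + 27)² = (-36)² = 1296)
(t + 1793)/(-25308 + 45649) = (1296 + 1793)/(-25308 + 45649) = 3089/20341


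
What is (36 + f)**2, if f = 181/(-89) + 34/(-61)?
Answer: 32897616129/29474041 ≈ 1116.2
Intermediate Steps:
f = -14067/5429 (f = 181*(-1/89) + 34*(-1/61) = -181/89 - 34/61 = -14067/5429 ≈ -2.5911)
(36 + f)**2 = (36 - 14067/5429)**2 = (181377/5429)**2 = 32897616129/29474041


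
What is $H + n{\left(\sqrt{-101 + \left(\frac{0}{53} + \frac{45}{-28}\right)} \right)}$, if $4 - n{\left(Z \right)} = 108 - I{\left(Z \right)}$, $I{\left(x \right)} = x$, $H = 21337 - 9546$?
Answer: $11687 + \frac{13 i \sqrt{119}}{14} \approx 11687.0 + 10.13 i$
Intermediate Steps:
$H = 11791$
$n{\left(Z \right)} = -104 + Z$ ($n{\left(Z \right)} = 4 - \left(108 - Z\right) = 4 + \left(-108 + Z\right) = -104 + Z$)
$H + n{\left(\sqrt{-101 + \left(\frac{0}{53} + \frac{45}{-28}\right)} \right)} = 11791 - \left(104 - \sqrt{-101 + \left(\frac{0}{53} + \frac{45}{-28}\right)}\right) = 11791 - \left(104 - \sqrt{-101 + \left(0 \cdot \frac{1}{53} + 45 \left(- \frac{1}{28}\right)\right)}\right) = 11791 - \left(104 - \sqrt{-101 + \left(0 - \frac{45}{28}\right)}\right) = 11791 - \left(104 - \sqrt{-101 - \frac{45}{28}}\right) = 11791 - \left(104 - \sqrt{- \frac{2873}{28}}\right) = 11791 - \left(104 - \frac{13 i \sqrt{119}}{14}\right) = 11687 + \frac{13 i \sqrt{119}}{14}$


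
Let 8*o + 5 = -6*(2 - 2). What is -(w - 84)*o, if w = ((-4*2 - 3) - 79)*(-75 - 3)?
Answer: 4335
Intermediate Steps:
o = -5/8 (o = -5/8 + (-6*(2 - 2))/8 = -5/8 + (-6*0)/8 = -5/8 + (1/8)*0 = -5/8 + 0 = -5/8 ≈ -0.62500)
w = 7020 (w = ((-8 - 3) - 79)*(-78) = (-11 - 79)*(-78) = -90*(-78) = 7020)
-(w - 84)*o = -(7020 - 84)*(-5)/8 = -6936*(-5)/8 = -1*(-4335) = 4335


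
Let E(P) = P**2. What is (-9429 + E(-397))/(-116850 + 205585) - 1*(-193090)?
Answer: 3426797866/17747 ≈ 1.9309e+5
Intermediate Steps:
(-9429 + E(-397))/(-116850 + 205585) - 1*(-193090) = (-9429 + (-397)**2)/(-116850 + 205585) - 1*(-193090) = (-9429 + 157609)/88735 + 193090 = 148180*(1/88735) + 193090 = 29636/17747 + 193090 = 3426797866/17747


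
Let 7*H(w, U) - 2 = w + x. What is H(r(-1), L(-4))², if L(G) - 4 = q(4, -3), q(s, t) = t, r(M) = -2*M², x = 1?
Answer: 1/49 ≈ 0.020408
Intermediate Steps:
L(G) = 1 (L(G) = 4 - 3 = 1)
H(w, U) = 3/7 + w/7 (H(w, U) = 2/7 + (w + 1)/7 = 2/7 + (1 + w)/7 = 2/7 + (⅐ + w/7) = 3/7 + w/7)
H(r(-1), L(-4))² = (3/7 + (-2*(-1)²)/7)² = (3/7 + (-2*1)/7)² = (3/7 + (⅐)*(-2))² = (3/7 - 2/7)² = (⅐)² = 1/49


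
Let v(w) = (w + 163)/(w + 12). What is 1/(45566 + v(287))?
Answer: 299/13624684 ≈ 2.1945e-5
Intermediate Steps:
v(w) = (163 + w)/(12 + w)
1/(45566 + v(287)) = 1/(45566 + (163 + 287)/(12 + 287)) = 1/(45566 + 450/299) = 1/(13624684/299) = 299/13624684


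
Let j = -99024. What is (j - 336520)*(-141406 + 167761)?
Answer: -11478762120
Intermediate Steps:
(j - 336520)*(-141406 + 167761) = (-99024 - 336520)*(-141406 + 167761) = -435544*26355 = -11478762120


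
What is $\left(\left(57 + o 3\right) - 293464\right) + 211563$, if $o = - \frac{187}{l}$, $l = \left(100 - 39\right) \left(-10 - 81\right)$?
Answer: $- \frac{454315483}{5551} \approx -81844.0$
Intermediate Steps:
$l = -5551$ ($l = 61 \left(-91\right) = -5551$)
$o = \frac{187}{5551}$ ($o = - \frac{187}{-5551} = \left(-187\right) \left(- \frac{1}{5551}\right) = \frac{187}{5551} \approx 0.033688$)
$\left(\left(57 + o 3\right) - 293464\right) + 211563 = \left(\left(57 + \frac{187}{5551} \cdot 3\right) - 293464\right) + 211563 = \left(\left(57 + \frac{561}{5551}\right) - 293464\right) + 211563 = \left(\frac{316968}{5551} - 293464\right) + 211563 = - \frac{1628701696}{5551} + 211563 = - \frac{454315483}{5551}$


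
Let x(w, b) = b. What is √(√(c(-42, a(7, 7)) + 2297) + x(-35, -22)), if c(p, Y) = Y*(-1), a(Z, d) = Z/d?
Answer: √(-22 + 2*√574) ≈ 5.0908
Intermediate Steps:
c(p, Y) = -Y
√(√(c(-42, a(7, 7)) + 2297) + x(-35, -22)) = √(√(-7/7 + 2297) - 22) = √(√(-1*1 + 2297) - 22) = √(√(-1 + 2297) - 22) = √(√2296 - 22) = √(2*√574 - 22) = √(-22 + 2*√574)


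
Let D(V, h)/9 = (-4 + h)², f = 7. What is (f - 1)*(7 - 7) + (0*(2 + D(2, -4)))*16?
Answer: 0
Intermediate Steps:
D(V, h) = 9*(-4 + h)²
(f - 1)*(7 - 7) + (0*(2 + D(2, -4)))*16 = (7 - 1)*(7 - 7) + (0*(2 + 9*(-4 - 4)²))*16 = 6*0 + (0*(2 + 9*(-8)²))*16 = 0 + (0*(2 + 9*64))*16 = 0 + (0*(2 + 576))*16 = 0 + (0*578)*16 = 0 + 0*16 = 0 + 0 = 0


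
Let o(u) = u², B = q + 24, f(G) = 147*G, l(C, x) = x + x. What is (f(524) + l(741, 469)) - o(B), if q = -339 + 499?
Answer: 44110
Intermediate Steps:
q = 160
l(C, x) = 2*x
B = 184 (B = 160 + 24 = 184)
(f(524) + l(741, 469)) - o(B) = (147*524 + 2*469) - 1*184² = (77028 + 938) - 1*33856 = 77966 - 33856 = 44110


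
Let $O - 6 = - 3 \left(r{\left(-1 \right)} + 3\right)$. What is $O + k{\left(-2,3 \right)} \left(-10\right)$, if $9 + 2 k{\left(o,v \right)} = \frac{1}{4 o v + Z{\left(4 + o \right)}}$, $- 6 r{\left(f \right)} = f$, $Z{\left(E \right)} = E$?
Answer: $\frac{459}{11} \approx 41.727$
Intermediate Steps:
$r{\left(f \right)} = - \frac{f}{6}$
$O = - \frac{7}{2}$ ($O = 6 - 3 \left(\left(- \frac{1}{6}\right) \left(-1\right) + 3\right) = 6 - 3 \left(\frac{1}{6} + 3\right) = 6 - \frac{19}{2} = - \frac{7}{2} \approx -3.5$)
$k{\left(o,v \right)} = - \frac{9}{2} + \frac{1}{2 \left(4 + o + 4 o v\right)}$ ($k{\left(o,v \right)} = - \frac{9}{2} + \frac{1}{2 \left(4 o v + \left(4 + o\right)\right)} = - \frac{9}{2} + \frac{1}{2 \left(4 + o + 4 o v\right)}$)
$O + k{\left(-2,3 \right)} \left(-10\right) = - \frac{7}{2} + \frac{-35 - -18 - \left(-72\right) 3}{2 \left(4 - 2 + 4 \left(-2\right) 3\right)} \left(-10\right) = - \frac{7}{2} + \frac{-35 + 18 + 216}{2 \left(4 - 2 - 24\right)} \left(-10\right) = - \frac{7}{2} + \frac{1}{2} \frac{1}{-22} \cdot 199 \left(-10\right) = - \frac{7}{2} + \frac{1}{2} \left(- \frac{1}{22}\right) 199 \left(-10\right) = - \frac{7}{2} - - \frac{995}{22} = - \frac{7}{2} + \frac{995}{22} = \frac{459}{11}$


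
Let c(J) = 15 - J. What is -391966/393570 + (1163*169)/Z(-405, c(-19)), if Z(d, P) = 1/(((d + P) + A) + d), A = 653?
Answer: -4757332867568/196785 ≈ -2.4175e+7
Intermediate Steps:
Z(d, P) = 1/(653 + P + 2*d) (Z(d, P) = 1/(((d + P) + 653) + d) = 1/(((P + d) + 653) + d) = 1/((653 + P + d) + d) = 1/(653 + P + 2*d))
-391966/393570 + (1163*169)/Z(-405, c(-19)) = -391966/393570 + (1163*169)/(1/(653 + (15 - 1*(-19)) + 2*(-405))) = -391966*1/393570 + 196547/(1/(653 + (15 + 19) - 810)) = -195983/196785 + 196547/(1/(653 + 34 - 810)) = -195983/196785 + 196547/(1/(-123)) = -195983/196785 + 196547/(-1/123) = -195983/196785 + 196547*(-123) = -195983/196785 - 24175281 = -4757332867568/196785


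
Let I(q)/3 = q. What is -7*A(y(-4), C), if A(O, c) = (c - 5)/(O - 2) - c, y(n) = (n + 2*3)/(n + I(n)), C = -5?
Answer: -1155/17 ≈ -67.941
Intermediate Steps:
I(q) = 3*q
y(n) = (6 + n)/(4*n) (y(n) = (n + 2*3)/(n + 3*n) = (n + 6)/((4*n)) = (6 + n)*(1/(4*n)) = (6 + n)/(4*n))
A(O, c) = -c + (-5 + c)/(-2 + O) (A(O, c) = (-5 + c)/(-2 + O) - c = -c + (-5 + c)/(-2 + O))
-7*A(y(-4), C) = -7*(-5 + 3*(-5) - 1*(¼)*(6 - 4)/(-4)*(-5))/(-2 + (¼)*(6 - 4)/(-4)) = -7*(-5 - 15 - 1*(¼)*(-¼)*2*(-5))/(-2 + (¼)*(-¼)*2) = -7*(-5 - 15 - 1*(-⅛)*(-5))/(-2 - ⅛) = -7*(-5 - 15 - 5/8)/(-17/8) = -(-56)*(-165)/(17*8) = -7*165/17 = -1155/17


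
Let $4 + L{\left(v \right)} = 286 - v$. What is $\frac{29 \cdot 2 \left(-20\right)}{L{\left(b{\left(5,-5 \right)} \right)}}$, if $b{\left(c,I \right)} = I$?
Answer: $- \frac{1160}{287} \approx -4.0418$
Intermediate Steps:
$L{\left(v \right)} = 282 - v$ ($L{\left(v \right)} = -4 - \left(-286 + v\right) = 282 - v$)
$\frac{29 \cdot 2 \left(-20\right)}{L{\left(b{\left(5,-5 \right)} \right)}} = \frac{29 \cdot 2 \left(-20\right)}{282 - -5} = \frac{58 \left(-20\right)}{282 + 5} = - \frac{1160}{287}$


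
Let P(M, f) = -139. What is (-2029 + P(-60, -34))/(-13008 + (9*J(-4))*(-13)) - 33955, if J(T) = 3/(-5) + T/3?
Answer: -2170019255/63909 ≈ -33955.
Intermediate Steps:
J(T) = -3/5 + T/3 (J(T) = 3*(-1/5) + T*(1/3) = -3/5 + T/3)
(-2029 + P(-60, -34))/(-13008 + (9*J(-4))*(-13)) - 33955 = (-2029 - 139)/(-13008 + (9*(-3/5 + (1/3)*(-4)))*(-13)) - 33955 = -2168/(-13008 + (9*(-3/5 - 4/3))*(-13)) - 33955 = -2168/(-13008 + (9*(-29/15))*(-13)) - 33955 = -2168/(-13008 - 87/5*(-13)) - 33955 = -2168/(-13008 + 1131/5) - 33955 = -2168/(-63909/5) - 33955 = -2168*(-5/63909) - 33955 = 10840/63909 - 33955 = -2170019255/63909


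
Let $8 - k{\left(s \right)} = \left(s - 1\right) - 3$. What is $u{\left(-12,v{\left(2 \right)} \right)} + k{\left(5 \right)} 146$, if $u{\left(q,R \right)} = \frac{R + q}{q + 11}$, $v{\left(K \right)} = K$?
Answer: $1032$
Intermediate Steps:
$k{\left(s \right)} = 12 - s$ ($k{\left(s \right)} = 8 - \left(\left(s - 1\right) - 3\right) = 8 - \left(\left(-1 + s\right) - 3\right) = 8 - \left(-4 + s\right) = 12 - s$)
$u{\left(q,R \right)} = \frac{R + q}{11 + q}$
$u{\left(-12,v{\left(2 \right)} \right)} + k{\left(5 \right)} 146 = \frac{2 - 12}{11 - 12} + \left(12 - 5\right) 146 = \frac{1}{-1} \left(-10\right) + \left(12 - 5\right) 146 = \left(-1\right) \left(-10\right) + 7 \cdot 146 = 10 + 1022 = 1032$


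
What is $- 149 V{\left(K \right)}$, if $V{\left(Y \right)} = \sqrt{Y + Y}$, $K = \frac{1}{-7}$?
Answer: $- \frac{149 i \sqrt{14}}{7} \approx - 79.644 i$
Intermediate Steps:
$K = - \frac{1}{7} \approx -0.14286$
$V{\left(Y \right)} = \sqrt{2} \sqrt{Y}$ ($V{\left(Y \right)} = \sqrt{2 Y} = \sqrt{2} \sqrt{Y}$)
$- 149 V{\left(K \right)} = - 149 \sqrt{2} \sqrt{- \frac{1}{7}} = - 149 \sqrt{2} \frac{i \sqrt{7}}{7} = - 149 \frac{i \sqrt{14}}{7} = - \frac{149 i \sqrt{14}}{7}$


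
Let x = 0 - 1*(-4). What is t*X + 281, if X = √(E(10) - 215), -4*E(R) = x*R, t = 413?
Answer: 281 + 6195*I ≈ 281.0 + 6195.0*I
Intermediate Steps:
x = 4 (x = 0 + 4 = 4)
E(R) = -R
X = 15*I (X = √(-1*10 - 215) = √(-10 - 215) = √(-225) = 15*I ≈ 15.0*I)
t*X + 281 = 413*(15*I) + 281 = 6195*I + 281 = 281 + 6195*I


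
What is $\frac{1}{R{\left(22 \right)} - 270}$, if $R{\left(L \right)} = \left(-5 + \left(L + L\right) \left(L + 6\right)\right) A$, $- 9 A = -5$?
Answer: $\frac{3}{1235} \approx 0.0024292$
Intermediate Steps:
$A = \frac{5}{9}$ ($A = \left(- \frac{1}{9}\right) \left(-5\right) = \frac{5}{9} \approx 0.55556$)
$R{\left(L \right)} = - \frac{25}{9} + \frac{10 L \left(6 + L\right)}{9}$ ($R{\left(L \right)} = \left(-5 + \left(L + L\right) \left(L + 6\right)\right) \frac{5}{9} = \left(-5 + 2 L \left(6 + L\right)\right) \frac{5}{9} = - \frac{25}{9} + \frac{10 L \left(6 + L\right)}{9}$)
$\frac{1}{R{\left(22 \right)} - 270} = \frac{1}{\left(- \frac{25}{9} + \frac{10 \cdot 22^{2}}{9} + \frac{20}{3} \cdot 22\right) - 270} = \frac{1}{\left(- \frac{25}{9} + \frac{10}{9} \cdot 484 + \frac{440}{3}\right) - 270} = \frac{1}{\left(- \frac{25}{9} + \frac{4840}{9} + \frac{440}{3}\right) - 270} = \frac{1}{\frac{2045}{3} - 270} = \frac{1}{\frac{1235}{3}} = \frac{3}{1235}$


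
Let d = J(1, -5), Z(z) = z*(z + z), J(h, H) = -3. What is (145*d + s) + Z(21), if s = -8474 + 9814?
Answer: 1787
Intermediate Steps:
Z(z) = 2*z**2 (Z(z) = z*(2*z) = 2*z**2)
d = -3
s = 1340
(145*d + s) + Z(21) = (145*(-3) + 1340) + 2*21**2 = (-435 + 1340) + 2*441 = 905 + 882 = 1787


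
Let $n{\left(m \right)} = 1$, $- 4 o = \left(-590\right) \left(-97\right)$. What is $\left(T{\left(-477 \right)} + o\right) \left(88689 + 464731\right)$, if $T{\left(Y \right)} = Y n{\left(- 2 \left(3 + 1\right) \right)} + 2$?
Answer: $-8180931150$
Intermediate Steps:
$o = - \frac{28615}{2}$ ($o = - \frac{\left(-590\right) \left(-97\right)}{4} = \left(- \frac{1}{4}\right) 57230 = - \frac{28615}{2} \approx -14308.0$)
$T{\left(Y \right)} = 2 + Y$ ($T{\left(Y \right)} = Y 1 + 2 = Y + 2 = 2 + Y$)
$\left(T{\left(-477 \right)} + o\right) \left(88689 + 464731\right) = \left(\left(2 - 477\right) - \frac{28615}{2}\right) \left(88689 + 464731\right) = \left(-475 - \frac{28615}{2}\right) 553420 = \left(- \frac{29565}{2}\right) 553420 = -8180931150$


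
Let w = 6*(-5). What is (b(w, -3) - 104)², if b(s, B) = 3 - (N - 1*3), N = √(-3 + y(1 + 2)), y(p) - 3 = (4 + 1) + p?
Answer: 9612 + 392*√2 ≈ 10166.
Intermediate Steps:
y(p) = 8 + p (y(p) = 3 + ((4 + 1) + p) = 3 + (5 + p) = 8 + p)
N = 2*√2 (N = √(-3 + (8 + (1 + 2))) = √(-3 + (8 + 3)) = √(-3 + 11) = √8 = 2*√2 ≈ 2.8284)
w = -30
b(s, B) = 6 - 2*√2 (b(s, B) = 3 - (2*√2 - 1*3) = 3 - (2*√2 - 3) = 3 - (-3 + 2*√2) = 3 + (3 - 2*√2) = 6 - 2*√2)
(b(w, -3) - 104)² = ((6 - 2*√2) - 104)² = (-98 - 2*√2)²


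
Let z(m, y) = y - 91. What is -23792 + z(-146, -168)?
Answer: -24051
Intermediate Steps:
z(m, y) = -91 + y
-23792 + z(-146, -168) = -23792 + (-91 - 168) = -23792 - 259 = -24051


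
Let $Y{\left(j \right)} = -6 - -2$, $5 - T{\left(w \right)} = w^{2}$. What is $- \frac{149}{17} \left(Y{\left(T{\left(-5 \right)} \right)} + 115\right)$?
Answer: $- \frac{16539}{17} \approx -972.88$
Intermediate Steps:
$T{\left(w \right)} = 5 - w^{2}$
$Y{\left(j \right)} = -4$ ($Y{\left(j \right)} = -6 + 2 = -4$)
$- \frac{149}{17} \left(Y{\left(T{\left(-5 \right)} \right)} + 115\right) = - \frac{149}{17} \left(-4 + 115\right) = \left(-149\right) \frac{1}{17} \cdot 111 = \left(- \frac{149}{17}\right) 111 = - \frac{16539}{17}$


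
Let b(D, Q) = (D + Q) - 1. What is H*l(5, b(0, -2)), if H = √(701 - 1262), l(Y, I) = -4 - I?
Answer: -I*√561 ≈ -23.685*I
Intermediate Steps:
b(D, Q) = -1 + D + Q
H = I*√561 (H = √(-561) = I*√561 ≈ 23.685*I)
H*l(5, b(0, -2)) = (I*√561)*(-4 - (-1 + 0 - 2)) = (I*√561)*(-4 - 1*(-3)) = (I*√561)*(-4 + 3) = (I*√561)*(-1) = -I*√561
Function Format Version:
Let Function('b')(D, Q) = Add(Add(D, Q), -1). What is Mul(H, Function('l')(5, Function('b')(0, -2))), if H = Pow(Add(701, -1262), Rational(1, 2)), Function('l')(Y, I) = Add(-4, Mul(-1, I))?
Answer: Mul(-1, I, Pow(561, Rational(1, 2))) ≈ Mul(-23.685, I)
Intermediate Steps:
Function('b')(D, Q) = Add(-1, D, Q)
H = Mul(I, Pow(561, Rational(1, 2))) (H = Pow(-561, Rational(1, 2)) = Mul(I, Pow(561, Rational(1, 2))) ≈ Mul(23.685, I))
Mul(H, Function('l')(5, Function('b')(0, -2))) = Mul(Mul(I, Pow(561, Rational(1, 2))), Add(-4, Mul(-1, Add(-1, 0, -2)))) = Mul(Mul(I, Pow(561, Rational(1, 2))), Add(-4, Mul(-1, -3))) = Mul(Mul(I, Pow(561, Rational(1, 2))), Add(-4, 3)) = Mul(Mul(I, Pow(561, Rational(1, 2))), -1) = Mul(-1, I, Pow(561, Rational(1, 2)))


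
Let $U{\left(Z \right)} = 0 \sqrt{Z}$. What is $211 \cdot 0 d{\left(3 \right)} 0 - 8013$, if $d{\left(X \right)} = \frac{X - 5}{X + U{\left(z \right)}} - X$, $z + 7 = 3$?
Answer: $-8013$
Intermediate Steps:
$z = -4$ ($z = -7 + 3 = -4$)
$U{\left(Z \right)} = 0$
$d{\left(X \right)} = - X + \frac{-5 + X}{X}$ ($d{\left(X \right)} = \frac{X - 5}{X + 0} - X = \frac{-5 + X}{X} - X = - X + \frac{-5 + X}{X}$)
$211 \cdot 0 d{\left(3 \right)} 0 - 8013 = 211 \cdot 0 \left(1 - 3 - \frac{5}{3}\right) 0 - 8013 = 211 \cdot 0 \left(- \frac{11}{3}\right) 0 - 8013 = 211 \cdot 0 \cdot 0 - 8013 = 211 \cdot 0 - 8013 = 0 - 8013 = -8013$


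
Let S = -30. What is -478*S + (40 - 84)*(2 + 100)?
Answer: 9852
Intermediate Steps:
-478*S + (40 - 84)*(2 + 100) = -478*(-30) + (40 - 84)*(2 + 100) = 14340 - 44*102 = 14340 - 4488 = 9852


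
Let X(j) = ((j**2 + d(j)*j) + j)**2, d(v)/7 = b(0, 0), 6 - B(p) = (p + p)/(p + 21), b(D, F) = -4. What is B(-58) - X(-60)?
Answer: -1008190694/37 ≈ -2.7248e+7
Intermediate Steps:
B(p) = 6 - 2*p/(21 + p) (B(p) = 6 - (p + p)/(p + 21) = 6 - 2*p/(21 + p))
d(v) = -28 (d(v) = 7*(-4) = -28)
X(j) = (j**2 - 27*j)**2 (X(j) = ((j**2 - 28*j) + j)**2 = (j**2 - 27*j)**2)
B(-58) - X(-60) = 2*(63 + 2*(-58))/(21 - 58) - (-60)**2*(-27 - 60)**2 = 2*(63 - 116)/(-37) - 3600*(-87)**2 = 2*(-1/37)*(-53) - 3600*7569 = 106/37 - 1*27248400 = 106/37 - 27248400 = -1008190694/37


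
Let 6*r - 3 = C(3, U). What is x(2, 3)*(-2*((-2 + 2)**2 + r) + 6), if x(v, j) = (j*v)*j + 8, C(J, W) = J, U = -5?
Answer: 104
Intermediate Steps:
r = 1 (r = 1/2 + (1/6)*3 = 1/2 + 1/2 = 1)
x(v, j) = 8 + v*j**2 (x(v, j) = v*j**2 + 8 = 8 + v*j**2)
x(2, 3)*(-2*((-2 + 2)**2 + r) + 6) = (8 + 2*3**2)*(-2*((-2 + 2)**2 + 1) + 6) = (8 + 2*9)*(-2*(0**2 + 1) + 6) = (8 + 18)*(-2*(0 + 1) + 6) = 26*(-2*1 + 6) = 26*(-2 + 6) = 26*4 = 104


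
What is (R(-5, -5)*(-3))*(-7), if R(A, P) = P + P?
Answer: -210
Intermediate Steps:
R(A, P) = 2*P
(R(-5, -5)*(-3))*(-7) = ((2*(-5))*(-3))*(-7) = -10*(-3)*(-7) = 30*(-7) = -210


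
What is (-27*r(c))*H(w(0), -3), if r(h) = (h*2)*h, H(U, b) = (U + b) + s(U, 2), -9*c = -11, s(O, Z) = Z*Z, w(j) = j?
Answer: -242/3 ≈ -80.667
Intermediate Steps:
s(O, Z) = Z**2
c = 11/9 (c = -1/9*(-11) = 11/9 ≈ 1.2222)
H(U, b) = 4 + U + b (H(U, b) = (U + b) + 2**2 = (U + b) + 4 = 4 + U + b)
r(h) = 2*h**2 (r(h) = (2*h)*h = 2*h**2)
(-27*r(c))*H(w(0), -3) = (-54*(11/9)**2)*(4 + 0 - 3) = -54*121/81*1 = -27*242/81*1 = -242/3*1 = -242/3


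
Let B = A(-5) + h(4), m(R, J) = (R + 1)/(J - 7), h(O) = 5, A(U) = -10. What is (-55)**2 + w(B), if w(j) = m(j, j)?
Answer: 9076/3 ≈ 3025.3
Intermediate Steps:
m(R, J) = (1 + R)/(-7 + J)
B = -5 (B = -10 + 5 = -5)
w(j) = (1 + j)/(-7 + j)
(-55)**2 + w(B) = (-55)**2 + (1 - 5)/(-7 - 5) = 3025 - 4/(-12) = 3025 - 1/12*(-4) = 3025 + 1/3 = 9076/3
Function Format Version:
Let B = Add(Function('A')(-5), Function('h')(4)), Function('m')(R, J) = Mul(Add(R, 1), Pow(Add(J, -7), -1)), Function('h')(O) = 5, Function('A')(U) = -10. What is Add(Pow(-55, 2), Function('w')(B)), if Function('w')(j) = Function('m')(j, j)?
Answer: Rational(9076, 3) ≈ 3025.3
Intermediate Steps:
Function('m')(R, J) = Mul(Pow(Add(-7, J), -1), Add(1, R)) (Function('m')(R, J) = Mul(Add(1, R), Pow(Add(-7, J), -1)) = Mul(Pow(Add(-7, J), -1), Add(1, R)))
B = -5 (B = Add(-10, 5) = -5)
Function('w')(j) = Mul(Pow(Add(-7, j), -1), Add(1, j))
Add(Pow(-55, 2), Function('w')(B)) = Add(Pow(-55, 2), Mul(Pow(Add(-7, -5), -1), Add(1, -5))) = Add(3025, Mul(Pow(-12, -1), -4)) = Add(3025, Mul(Rational(-1, 12), -4)) = Add(3025, Rational(1, 3)) = Rational(9076, 3)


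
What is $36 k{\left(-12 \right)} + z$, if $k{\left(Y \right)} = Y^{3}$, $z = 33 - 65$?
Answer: $-62240$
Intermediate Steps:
$z = -32$
$36 k{\left(-12 \right)} + z = 36 \left(-12\right)^{3} - 32 = 36 \left(-1728\right) - 32 = -62208 - 32 = -62240$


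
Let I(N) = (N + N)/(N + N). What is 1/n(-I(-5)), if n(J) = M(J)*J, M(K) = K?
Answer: 1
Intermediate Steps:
I(N) = 1 (I(N) = (2*N)/((2*N)) = (2*N)*(1/(2*N)) = 1)
n(J) = J² (n(J) = J*J = J²)
1/n(-I(-5)) = 1/((-1*1)²) = 1/((-1)²) = 1/1 = 1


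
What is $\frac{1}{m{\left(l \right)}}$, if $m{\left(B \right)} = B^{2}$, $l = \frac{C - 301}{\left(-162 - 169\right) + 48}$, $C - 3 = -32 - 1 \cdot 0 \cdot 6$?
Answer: $\frac{80089}{108900} \approx 0.73544$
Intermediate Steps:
$C = -29$ ($C = 3 - \left(32 + 1 \cdot 0 \cdot 6\right) = 3 - \left(32 + 0 \cdot 6\right) = 3 - 32 = -29$)
$l = \frac{330}{283}$ ($l = \frac{-29 - 301}{\left(-162 - 169\right) + 48} = - \frac{330}{-331 + 48} = - \frac{330}{-283} = \left(-330\right) \left(- \frac{1}{283}\right) = \frac{330}{283} \approx 1.1661$)
$\frac{1}{m{\left(l \right)}} = \frac{1}{\left(\frac{330}{283}\right)^{2}} = \frac{1}{\frac{108900}{80089}} = \frac{80089}{108900}$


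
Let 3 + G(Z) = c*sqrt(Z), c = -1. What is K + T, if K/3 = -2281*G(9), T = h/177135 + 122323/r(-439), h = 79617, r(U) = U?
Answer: 1057043447876/25920755 ≈ 40780.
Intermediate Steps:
G(Z) = -3 - sqrt(Z)
T = -7210910914/25920755 (T = 79617/177135 + 122323/(-439) = 79617*(1/177135) + 122323*(-1/439) = 26539/59045 - 122323/439 = -7210910914/25920755 ≈ -278.19)
K = 41058 (K = 3*(-2281*(-3 - sqrt(9))) = 3*(-2281*(-3 - 1*3)) = 3*(-2281*(-3 - 3)) = 3*(-2281*(-6)) = 3*13686 = 41058)
K + T = 41058 - 7210910914/25920755 = 1057043447876/25920755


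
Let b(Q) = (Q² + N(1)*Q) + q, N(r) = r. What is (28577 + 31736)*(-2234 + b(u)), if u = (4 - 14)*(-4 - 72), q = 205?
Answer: 34760251603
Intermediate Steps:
u = 760 (u = -10*(-76) = 760)
b(Q) = 205 + Q + Q² (b(Q) = (Q² + 1*Q) + 205 = (Q² + Q) + 205 = (Q + Q²) + 205 = 205 + Q + Q²)
(28577 + 31736)*(-2234 + b(u)) = (28577 + 31736)*(-2234 + (205 + 760 + 760²)) = 60313*(-2234 + (205 + 760 + 577600)) = 60313*(-2234 + 578565) = 60313*576331 = 34760251603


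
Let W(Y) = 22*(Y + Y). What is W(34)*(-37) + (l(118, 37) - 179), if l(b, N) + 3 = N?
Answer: -55497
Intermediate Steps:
l(b, N) = -3 + N
W(Y) = 44*Y (W(Y) = 22*(2*Y) = 44*Y)
W(34)*(-37) + (l(118, 37) - 179) = (44*34)*(-37) + ((-3 + 37) - 179) = 1496*(-37) + (34 - 179) = -55352 - 145 = -55497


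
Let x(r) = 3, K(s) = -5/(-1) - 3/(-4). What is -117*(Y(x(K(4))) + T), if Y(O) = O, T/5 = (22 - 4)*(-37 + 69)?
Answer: -337311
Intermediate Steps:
K(s) = 23/4 (K(s) = -5*(-1) - 3*(-¼) = 5 + ¾ = 23/4)
T = 2880 (T = 5*((22 - 4)*(-37 + 69)) = 5*(18*32) = 5*576 = 2880)
-117*(Y(x(K(4))) + T) = -117*(3 + 2880) = -117*2883 = -337311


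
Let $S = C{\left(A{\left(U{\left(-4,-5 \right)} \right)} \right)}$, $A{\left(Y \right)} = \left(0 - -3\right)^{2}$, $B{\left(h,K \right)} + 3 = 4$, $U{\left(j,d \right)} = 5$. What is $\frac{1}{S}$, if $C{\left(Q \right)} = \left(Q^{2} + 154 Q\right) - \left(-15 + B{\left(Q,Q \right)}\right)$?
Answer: $\frac{1}{1481} \approx 0.00067522$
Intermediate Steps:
$B{\left(h,K \right)} = 1$ ($B{\left(h,K \right)} = -3 + 4 = 1$)
$A{\left(Y \right)} = 9$ ($A{\left(Y \right)} = \left(0 + \left(-2 + 5\right)\right)^{2} = \left(0 + 3\right)^{2} = 3^{2} = 9$)
$C{\left(Q \right)} = 14 + Q^{2} + 154 Q$ ($C{\left(Q \right)} = \left(Q^{2} + 154 Q\right) + \left(15 - 1\right) = \left(Q^{2} + 154 Q\right) + 14 = 14 + Q^{2} + 154 Q$)
$S = 1481$ ($S = 14 + 9^{2} + 154 \cdot 9 = 14 + 81 + 1386 = 1481$)
$\frac{1}{S} = \frac{1}{1481}$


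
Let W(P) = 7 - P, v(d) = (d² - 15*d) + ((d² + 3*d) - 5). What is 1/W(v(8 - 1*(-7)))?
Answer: -1/258 ≈ -0.0038760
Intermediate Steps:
v(d) = -5 - 12*d + 2*d² (v(d) = (d² - 15*d) + (-5 + d² + 3*d) = -5 - 12*d + 2*d²)
1/W(v(8 - 1*(-7))) = 1/(7 - (-5 - 12*(8 - 1*(-7)) + 2*(8 - 1*(-7))²)) = 1/(7 - (-5 - 12*(8 + 7) + 2*(8 + 7)²)) = 1/(7 - (-5 - 12*15 + 2*15²)) = 1/(7 - (-5 - 180 + 2*225)) = 1/(7 - (-5 - 180 + 450)) = 1/(7 - 1*265) = 1/(7 - 265) = 1/(-258) = -1/258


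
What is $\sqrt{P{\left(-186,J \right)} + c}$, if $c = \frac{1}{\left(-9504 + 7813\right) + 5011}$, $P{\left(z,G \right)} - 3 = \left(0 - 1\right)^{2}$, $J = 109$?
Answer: $\frac{\sqrt{11023230}}{1660} \approx 2.0001$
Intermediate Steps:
$P{\left(z,G \right)} = 4$ ($P{\left(z,G \right)} = 3 + \left(0 - 1\right)^{2} = 3 + \left(-1\right)^{2} = 3 + 1 = 4$)
$c = \frac{1}{3320}$ ($c = \frac{1}{-1691 + 5011} = \frac{1}{3320} \approx 0.0003012$)
$\sqrt{P{\left(-186,J \right)} + c} = \sqrt{4 + \frac{1}{3320}} = \sqrt{\frac{13281}{3320}} = \frac{\sqrt{11023230}}{1660}$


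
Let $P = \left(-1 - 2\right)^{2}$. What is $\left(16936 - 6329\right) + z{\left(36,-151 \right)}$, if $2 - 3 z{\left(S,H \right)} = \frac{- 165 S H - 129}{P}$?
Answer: $- \frac{203468}{9} \approx -22608.0$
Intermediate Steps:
$P = 9$ ($P = \left(-3\right)^{2} = 9$)
$z{\left(S,H \right)} = \frac{49}{9} + \frac{55 H S}{9}$ ($z{\left(S,H \right)} = \frac{2}{3} - \frac{\left(- 165 S H - 129\right) \frac{1}{9}}{3} = \frac{2}{3} - \frac{\left(- 165 H S - 129\right) \frac{1}{9}}{3} = \frac{2}{3} - \frac{\left(-129 - 165 H S\right) \frac{1}{9}}{3} = \frac{2}{3} - \frac{- \frac{43}{3} - \frac{55 H S}{3}}{3} = \frac{2}{3} + \left(\frac{43}{9} + \frac{55 H S}{9}\right) = \frac{49}{9} + \frac{55 H S}{9}$)
$\left(16936 - 6329\right) + z{\left(36,-151 \right)} = \left(16936 - 6329\right) + \left(\frac{49}{9} + \frac{55}{9} \left(-151\right) 36\right) = \left(16936 + \left(-15568 + 9239\right)\right) + \left(\frac{49}{9} - 33220\right) = \left(16936 - 6329\right) - \frac{298931}{9} = 10607 - \frac{298931}{9} = - \frac{203468}{9}$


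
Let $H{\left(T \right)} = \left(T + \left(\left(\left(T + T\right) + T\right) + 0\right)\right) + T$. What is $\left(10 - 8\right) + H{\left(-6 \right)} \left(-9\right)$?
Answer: $272$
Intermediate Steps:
$H{\left(T \right)} = 5 T$ ($H{\left(T \right)} = \left(T + \left(\left(2 T + T\right) + 0\right)\right) + T = \left(T + \left(3 T + 0\right)\right) + T = \left(T + 3 T\right) + T = 4 T + T = 5 T$)
$\left(10 - 8\right) + H{\left(-6 \right)} \left(-9\right) = \left(10 - 8\right) + 5 \left(-6\right) \left(-9\right) = \left(10 - 8\right) - -270 = 2 + 270 = 272$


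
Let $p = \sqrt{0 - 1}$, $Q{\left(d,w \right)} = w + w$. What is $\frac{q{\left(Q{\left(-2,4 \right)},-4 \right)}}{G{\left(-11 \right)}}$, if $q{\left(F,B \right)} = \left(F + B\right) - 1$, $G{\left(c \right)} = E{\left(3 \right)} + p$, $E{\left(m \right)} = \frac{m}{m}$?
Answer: $\frac{3 \left(1 - i\right)}{2} \approx 1.5 - 1.5 i$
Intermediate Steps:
$Q{\left(d,w \right)} = 2 w$
$E{\left(m \right)} = 1$
$p = i$ ($p = \sqrt{-1} = i \approx 1.0 i$)
$G{\left(c \right)} = 1 + i$
$q{\left(F,B \right)} = -1 + B + F$ ($q{\left(F,B \right)} = \left(B + F\right) - 1 = -1 + B + F$)
$\frac{q{\left(Q{\left(-2,4 \right)},-4 \right)}}{G{\left(-11 \right)}} = \frac{-1 - 4 + 2 \cdot 4}{1 + i} = \left(-1 - 4 + 8\right) \frac{1 - i}{2} = 3 \frac{1 - i}{2} = \frac{3 \left(1 - i\right)}{2}$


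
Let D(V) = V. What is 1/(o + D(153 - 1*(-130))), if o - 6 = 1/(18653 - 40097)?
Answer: 21444/6197315 ≈ 0.0034602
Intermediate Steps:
o = 128663/21444 (o = 6 + 1/(18653 - 40097) = 6 + 1/(-21444) = 6 - 1/21444 = 128663/21444 ≈ 6.0000)
1/(o + D(153 - 1*(-130))) = 1/(128663/21444 + (153 - 1*(-130))) = 1/(128663/21444 + (153 + 130)) = 1/(128663/21444 + 283) = 1/(6197315/21444) = 21444/6197315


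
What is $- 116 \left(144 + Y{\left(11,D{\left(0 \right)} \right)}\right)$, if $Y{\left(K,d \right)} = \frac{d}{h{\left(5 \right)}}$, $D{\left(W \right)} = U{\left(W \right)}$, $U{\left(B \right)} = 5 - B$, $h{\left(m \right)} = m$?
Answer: $-16820$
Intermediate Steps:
$D{\left(W \right)} = 5 - W$
$Y{\left(K,d \right)} = \frac{d}{5}$
$- 116 \left(144 + Y{\left(11,D{\left(0 \right)} \right)}\right) = - 116 \left(144 + \frac{5 - 0}{5}\right) = - 116 \left(144 + \frac{5 + 0}{5}\right) = - 116 \left(144 + \frac{1}{5} \cdot 5\right) = - 116 \left(144 + 1\right) = \left(-116\right) 145 = -16820$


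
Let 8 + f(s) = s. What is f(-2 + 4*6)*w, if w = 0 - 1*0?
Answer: 0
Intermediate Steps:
f(s) = -8 + s
w = 0 (w = 0 + 0 = 0)
f(-2 + 4*6)*w = (-8 + (-2 + 4*6))*0 = (-8 + (-2 + 24))*0 = (-8 + 22)*0 = 14*0 = 0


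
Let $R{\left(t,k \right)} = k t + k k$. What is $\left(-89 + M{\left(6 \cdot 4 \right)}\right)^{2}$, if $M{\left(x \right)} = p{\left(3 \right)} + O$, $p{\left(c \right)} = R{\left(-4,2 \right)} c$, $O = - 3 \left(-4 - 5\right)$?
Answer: $5476$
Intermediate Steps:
$R{\left(t,k \right)} = k^{2} + k t$ ($R{\left(t,k \right)} = k t + k^{2} = k^{2} + k t$)
$O = 27$ ($O = \left(-3\right) \left(-9\right) = 27$)
$p{\left(c \right)} = - 4 c$ ($p{\left(c \right)} = 2 \left(2 - 4\right) c = 2 \left(-2\right) c = - 4 c$)
$M{\left(x \right)} = 15$ ($M{\left(x \right)} = \left(-4\right) 3 + 27 = -12 + 27 = 15$)
$\left(-89 + M{\left(6 \cdot 4 \right)}\right)^{2} = \left(-89 + 15\right)^{2} = \left(-74\right)^{2} = 5476$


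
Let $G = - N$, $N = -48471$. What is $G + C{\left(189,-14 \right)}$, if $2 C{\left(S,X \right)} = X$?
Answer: $48464$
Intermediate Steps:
$G = 48471$ ($G = \left(-1\right) \left(-48471\right) = 48471$)
$C{\left(S,X \right)} = \frac{X}{2}$
$G + C{\left(189,-14 \right)} = 48471 + \frac{1}{2} \left(-14\right) = 48471 - 7 = 48464$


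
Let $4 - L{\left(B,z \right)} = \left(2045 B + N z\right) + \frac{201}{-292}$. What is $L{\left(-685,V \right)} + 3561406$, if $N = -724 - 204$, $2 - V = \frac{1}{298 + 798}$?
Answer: $\frac{198583490029}{40004} \approx 4.9641 \cdot 10^{6}$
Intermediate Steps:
$V = \frac{2191}{1096}$ ($V = 2 - \frac{1}{298 + 798} = 2 - \frac{1}{1096} = \frac{2191}{1096} \approx 1.9991$)
$N = -928$
$L{\left(B,z \right)} = \frac{1369}{292} - 2045 B + 928 z$ ($L{\left(B,z \right)} = 4 - \left(\left(2045 B - 928 z\right) + \frac{201}{-292}\right) = 4 - \left(\left(- 928 z + 2045 B\right) + 201 \left(- \frac{1}{292}\right)\right) = 4 - \left(\left(- 928 z + 2045 B\right) - \frac{201}{292}\right) = 4 - \left(- \frac{201}{292} - 928 z + 2045 B\right) = 4 + \left(\frac{201}{292} - 2045 B + 928 z\right) = \frac{1369}{292} - 2045 B + 928 z$)
$L{\left(-685,V \right)} + 3561406 = \left(\frac{1369}{292} - -1400825 + 928 \cdot \frac{2191}{1096}\right) + 3561406 = \left(\frac{1369}{292} + 1400825 + \frac{254156}{137}\right) + 3561406 = \frac{56113004405}{40004} + 3561406 = \frac{198583490029}{40004}$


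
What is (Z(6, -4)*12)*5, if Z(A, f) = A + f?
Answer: 120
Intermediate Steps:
(Z(6, -4)*12)*5 = ((6 - 4)*12)*5 = (2*12)*5 = 24*5 = 120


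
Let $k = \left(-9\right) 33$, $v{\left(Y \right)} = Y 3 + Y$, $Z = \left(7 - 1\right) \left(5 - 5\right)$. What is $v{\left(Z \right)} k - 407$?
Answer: $-407$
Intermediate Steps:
$Z = 0$ ($Z = 6 \cdot 0 = 0$)
$v{\left(Y \right)} = 4 Y$ ($v{\left(Y \right)} = 3 Y + Y = 4 Y$)
$k = -297$
$v{\left(Z \right)} k - 407 = 4 \cdot 0 \left(-297\right) - 407 = 0 \left(-297\right) - 407 = 0 - 407 = -407$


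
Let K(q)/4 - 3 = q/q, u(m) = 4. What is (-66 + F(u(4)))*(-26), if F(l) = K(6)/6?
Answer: 4940/3 ≈ 1646.7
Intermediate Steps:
K(q) = 16 (K(q) = 12 + 4*(q/q) = 12 + 4*1 = 12 + 4 = 16)
F(l) = 8/3 (F(l) = 16/6 = 16*(⅙) = 8/3)
(-66 + F(u(4)))*(-26) = (-66 + 8/3)*(-26) = -190/3*(-26) = 4940/3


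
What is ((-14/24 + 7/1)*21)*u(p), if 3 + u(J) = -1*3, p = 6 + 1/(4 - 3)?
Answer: -1617/2 ≈ -808.50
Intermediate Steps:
p = 7 (p = 6 + 1/1 = 6 + 1 = 7)
u(J) = -6 (u(J) = -3 - 1*3 = -3 - 3 = -6)
((-14/24 + 7/1)*21)*u(p) = ((-14/24 + 7/1)*21)*(-6) = ((-14*1/24 + 7*1)*21)*(-6) = ((-7/12 + 7)*21)*(-6) = ((77/12)*21)*(-6) = (539/4)*(-6) = -1617/2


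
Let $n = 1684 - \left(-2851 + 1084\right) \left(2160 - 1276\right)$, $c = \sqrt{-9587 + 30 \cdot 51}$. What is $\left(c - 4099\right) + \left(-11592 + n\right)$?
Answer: $1548021 + i \sqrt{8057} \approx 1.548 \cdot 10^{6} + 89.761 i$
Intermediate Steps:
$c = i \sqrt{8057}$ ($c = \sqrt{-9587 + 1530} = \sqrt{-8057} = i \sqrt{8057} \approx 89.761 i$)
$n = 1563712$ ($n = 1684 - \left(-1767\right) 884 = 1684 - -1562028 = 1684 + 1562028 = 1563712$)
$\left(c - 4099\right) + \left(-11592 + n\right) = \left(i \sqrt{8057} - 4099\right) + \left(-11592 + 1563712\right) = \left(i \sqrt{8057} - 4099\right) + 1552120 = \left(-4099 + i \sqrt{8057}\right) + 1552120 = 1548021 + i \sqrt{8057}$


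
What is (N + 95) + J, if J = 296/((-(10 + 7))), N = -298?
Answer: -3747/17 ≈ -220.41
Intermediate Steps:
J = -296/17 (J = 296/((-1*17)) = 296/(-17) = 296*(-1/17) = -296/17 ≈ -17.412)
(N + 95) + J = (-298 + 95) - 296/17 = -203 - 296/17 = -3747/17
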